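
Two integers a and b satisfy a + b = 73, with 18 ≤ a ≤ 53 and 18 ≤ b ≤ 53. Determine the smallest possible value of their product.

1060

Since a + b is fixed, pushing one of them to its bound minimizes the product.
At the endpoint a = 20, b = 73 − 20 = 53, so ab = 20 × 53 = 1060.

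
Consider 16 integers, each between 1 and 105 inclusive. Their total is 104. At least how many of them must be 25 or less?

13

Each value above 25 is at least 26, contributing at least 26 − 1 = 25 above the floor 1.
The sum exceeds the floor total 16 by 88, so at most ⌊88/25⌋ = 3 exceed 25, and at least 13 are ≤ 25.
Exactly 13 works: 13 values at 1 and 3 at 26 total 91; raise one of the low values by 13 (still ≤ 25) to hit 104.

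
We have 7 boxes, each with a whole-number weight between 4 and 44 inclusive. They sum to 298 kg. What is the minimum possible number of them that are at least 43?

If only k of them are at least 43, the other 7 − k are at most 42, so the total is at most k·44 + (7 − k)·42.
This must reach 298, so k·44 + (7 − k)·42 ≥ 298, giving k ≥ 2.
Exactly 2 works: 2 values at 44 and 5 at 42 total 298.

2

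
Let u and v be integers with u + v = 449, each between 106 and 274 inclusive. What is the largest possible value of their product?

uv = u(449 − u) is maximized when u is as near 449/2 as the bounds allow.
Taking u = 224 and v = 225 (both in [106, 274]) gives uv = 50400.

50400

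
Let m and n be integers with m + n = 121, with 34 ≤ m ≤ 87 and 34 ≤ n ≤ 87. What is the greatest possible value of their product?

3660

mn = m(121 − m) is maximized when m is as near 121/2 as the bounds allow.
Taking m = 60 and n = 61 (both in [34, 87]) gives mn = 3660.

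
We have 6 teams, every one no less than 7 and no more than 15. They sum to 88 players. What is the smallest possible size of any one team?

Minimizing one value means maximizing the remaining 5.
The other 5 contribute at most 5 × 15 = 75, leaving at least 88 − 75 = 13.
Since 13 ≥ 7, this is achievable: one at 13 and 5 at 15.

13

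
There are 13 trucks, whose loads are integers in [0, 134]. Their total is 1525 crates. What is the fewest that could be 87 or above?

If only k of them are at least 87, the other 13 − k are at most 86, so the total is at most k·134 + (13 − k)·86.
This must reach 1525, so k·134 + (13 − k)·86 ≥ 1525, giving k ≥ 9.
Exactly 9 works: 9 values at 134 and 4 at 86 total 1550; lower one of the high values by 25 (still ≥ 87) to hit 1525.

9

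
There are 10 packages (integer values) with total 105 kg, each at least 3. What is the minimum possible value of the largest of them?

11

The average is 105/10 > 10, so not all 10 can be 10 or less; the largest is ≥ 11.
Achievable: 5 of them at 11 and 5 at 10 total 105.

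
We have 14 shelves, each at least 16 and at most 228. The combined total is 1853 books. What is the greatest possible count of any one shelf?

228

To make one shelf as large as possible, make the other 13 as small as possible.
The other 13 contribute at least 13 × 16 = 208, leaving at most 1853 − 208 = 1645.
But each shelf is capped at 228, so the maximum is 228.
Achievable: one at 228 and the other 13 totalling 1625, which fits since 13 × 16 ≤ 1625 ≤ 13 × 228.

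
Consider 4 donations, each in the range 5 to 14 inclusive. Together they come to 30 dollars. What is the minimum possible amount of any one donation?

5

To make one donation as small as possible, make the other 3 as large as possible.
The other 3 can take up 3 × 14 = 42 ≥ 30 − 5, so one donation can sit at its floor of 5.
Achievable: one at 5 and the other 3 totalling 25, which fits since 3 × 5 ≤ 25 ≤ 3 × 14.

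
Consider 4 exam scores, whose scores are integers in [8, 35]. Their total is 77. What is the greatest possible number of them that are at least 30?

2

With k values at 30 or above and the rest at least 8, the sum is at least 32 + 22k.
Since the sum is 77, we need 22k ≤ 45, i.e. k ≤ 2.
k = 2 is achieved by 2 values at 30 and 2 at 8, total 76; add 1 to one value (staying below 30) to reach 77.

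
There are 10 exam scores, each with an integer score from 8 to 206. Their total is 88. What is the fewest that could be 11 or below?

If only k of them are at most 11, the other 10 − k are at least 12, so the total is at least (10 − k)·12 + k·8.
This is ≤ 88, so (10 − k)·12 + 8k ≤ 88, which gives k ≥ 8.
Exactly 8 works: 8 values at 8 and 2 at 12 total 88.

8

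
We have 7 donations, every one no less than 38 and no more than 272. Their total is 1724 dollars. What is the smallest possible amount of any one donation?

To make one donation as small as possible, make the other 6 as large as possible.
The other 6 contribute at most 6 × 272 = 1632, leaving at least 1724 − 1632 = 92.
Since 92 ≥ 38, this is achievable: one at 92 and 6 at 272.

92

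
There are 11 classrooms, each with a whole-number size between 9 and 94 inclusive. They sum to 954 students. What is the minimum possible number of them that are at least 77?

Each value short of 77 is at most 76, costing at least 94 − 76 = 18 against the maximum total of 1034.
We can afford to lose at most 1034 − 954 = 80, so at most ⌊80/18⌋ = 4 fall short, and at least 7 are ≥ 77.
Exactly 7 works: 7 values at 94 and 4 at 76 total 962; lower one of the high values by 8 (still ≥ 77) to hit 954.

7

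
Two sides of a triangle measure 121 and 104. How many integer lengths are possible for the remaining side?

207

The triangle inequality gives |121 − 104| < c < 121 + 104, i.e. 17 < c < 225.
So c can be any integer from 18 to 224: 207 values.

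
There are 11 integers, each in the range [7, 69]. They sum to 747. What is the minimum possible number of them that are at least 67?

Suppose at most 11 − j of them reach 67; then j values are ≤ 66 and the rest ≤ 69.
The total is then ≤ 66·j + 69·(11 − j) = 759 − 3j. For this to be ≥ 747 we need j ≤ 4, so at least 11 − 4 = 7 must reach 67.
Exactly 7 works: 7 values at 69 and 4 at 66 total 747.

7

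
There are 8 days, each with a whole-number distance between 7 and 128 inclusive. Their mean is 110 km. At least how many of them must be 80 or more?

6

The total is 8 × 110 = 880.
Suppose at most 8 − j of them reach 80; then j values are ≤ 79 and the rest ≤ 128.
The total is then ≤ 79·j + 128·(8 − j) = 1024 − 49j. For this to be ≥ 880 we need j ≤ 2, so at least 8 − 2 = 6 must reach 80.
Exactly 6 works: 6 values at 128 and 2 at 79 total 926; lower one of the high values by 46 (still ≥ 80) to hit 880.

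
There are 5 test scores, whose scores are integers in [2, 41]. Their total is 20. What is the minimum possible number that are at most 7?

4

Let j be the number exceeding 7. Then the total is ≥ 8·j + 2·(5 − j) = 10 + 6j.
So 6j ≤ 10 and j ≤ 1; hence at least 5 − 1 = 4 are ≤ 7.
Exactly 4 works: 4 values at 2 and 1 at 8 total 16; raise one of the low values by 4 (still ≤ 7) to hit 20.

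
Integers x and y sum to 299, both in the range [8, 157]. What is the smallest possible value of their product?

22294

For a fixed sum, xy is smallest when x and y are as far apart as possible.
At the endpoint x = 142, y = 299 − 142 = 157, so xy = 142 × 157 = 22294.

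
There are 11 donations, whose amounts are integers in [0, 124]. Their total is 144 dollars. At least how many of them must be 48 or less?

9

If only k of them are at most 48, the other 11 − k are at least 49, so the total is at least (11 − k)·49 + k·0.
This is ≤ 144, so (11 − k)·49 + 0k ≤ 144, which gives k ≥ 9.
Exactly 9 works: 9 values at 0 and 2 at 49 total 98; raise one of the low values by 46 (still ≤ 48) to hit 144.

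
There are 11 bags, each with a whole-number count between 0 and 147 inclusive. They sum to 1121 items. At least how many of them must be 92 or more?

3

Suppose at most 11 − j of them reach 92; then j values are ≤ 91 and the rest ≤ 147.
The total is then ≤ 91·j + 147·(11 − j) = 1617 − 56j. For this to be ≥ 1121 we need j ≤ 8, so at least 11 − 8 = 3 must reach 92.
Exactly 3 works: 3 values at 147 and 8 at 91 total 1169; lower one of the high values by 48 (still ≥ 92) to hit 1121.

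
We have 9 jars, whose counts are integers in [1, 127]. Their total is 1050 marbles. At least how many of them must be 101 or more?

Suppose at most 9 − j of them reach 101; then j values are ≤ 100 and the rest ≤ 127.
The total is then ≤ 100·j + 127·(9 − j) = 1143 − 27j. For this to be ≥ 1050 we need j ≤ 3, so at least 9 − 3 = 6 must reach 101.
Exactly 6 works: 6 values at 127 and 3 at 100 total 1062; lower one of the high values by 12 (still ≥ 101) to hit 1050.

6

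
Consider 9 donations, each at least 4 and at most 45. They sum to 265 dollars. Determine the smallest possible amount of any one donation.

4

To make one donation as small as possible, make the other 8 as large as possible.
The other 8 can take up 8 × 45 = 360 ≥ 265 − 4, so one donation can sit at its floor of 4.
Achievable: one at 4 and the other 8 totalling 261, which fits since 8 × 4 ≤ 261 ≤ 8 × 45.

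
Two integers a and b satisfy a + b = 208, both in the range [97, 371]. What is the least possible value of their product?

10767

Since a + b is fixed, pushing one of them to its bound minimizes the product.
The extreme feasible split is a = 97, b = 111, giving ab = 10767.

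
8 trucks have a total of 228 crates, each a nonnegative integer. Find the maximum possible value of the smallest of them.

28

If every one of the 8 were at least 29, the total would be at least 8 × 29 = 232 > 228.
Achievable: 4 of them at 28 and 4 at 29 total 228.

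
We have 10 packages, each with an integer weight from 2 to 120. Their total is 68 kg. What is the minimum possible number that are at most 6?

Each value above 6 is at least 7, contributing at least 7 − 2 = 5 above the floor 2.
The sum exceeds the floor total 20 by 48, so at most ⌊48/5⌋ = 9 exceed 6, and at least 1 are ≤ 6.
Exactly 1 works: 1 value at 2 and 9 at 7 total 65; raise one of the low values by 3 (still ≤ 6) to hit 68.

1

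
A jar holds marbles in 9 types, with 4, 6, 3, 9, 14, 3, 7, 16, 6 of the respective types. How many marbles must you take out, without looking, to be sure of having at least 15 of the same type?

67

In the worst case you take as many as possible of each type without reaching 15: 4 + 6 + 3 + 9 + 14 + 3 + 7 + 14 + 6 = 66.
The next one must give 15 of some type, so 66 + 1 = 67.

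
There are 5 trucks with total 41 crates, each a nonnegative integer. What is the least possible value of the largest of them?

The average is 41/5 > 8, so not all 5 can be 8 or less; the largest is ≥ 9.
Taking 4 copies of 8 and 1 copy of 9 gives exactly 41, so 9 is attained.

9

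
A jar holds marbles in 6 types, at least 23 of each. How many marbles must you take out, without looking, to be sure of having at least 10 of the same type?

55

In the worst case you draw 9 of each of the 6 types: 6 × 9 = 54.
One more forces 10 of some type, so 54 + 1 = 55.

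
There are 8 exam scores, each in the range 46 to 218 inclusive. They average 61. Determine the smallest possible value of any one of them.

Minimizing one value means maximizing the remaining 7.
The total is 8 × 61 = 488.
The other 7 can take up 7 × 218 = 1526 ≥ 488 − 46, so one score can sit at its floor of 46.
Achievable: one at 46 and the other 7 totalling 442, which fits since 7 × 46 ≤ 442 ≤ 7 × 218.

46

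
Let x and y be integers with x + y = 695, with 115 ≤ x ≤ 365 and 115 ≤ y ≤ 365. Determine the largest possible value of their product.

120756

xy = x(695 − x) is maximized when x is as near 695/2 as the bounds allow.
Taking x = 347 and y = 348 (both in [115, 365]) gives xy = 120756.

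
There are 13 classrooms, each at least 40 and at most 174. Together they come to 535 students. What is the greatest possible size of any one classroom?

55

Maximizing one value means minimizing the remaining 12.
The other 12 contribute at least 12 × 40 = 480, leaving at most 535 − 480 = 55.
Since 55 ≤ 174, this is achievable: one at 55 and 12 at 40.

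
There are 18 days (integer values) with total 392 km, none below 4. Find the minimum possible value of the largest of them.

22

The 18 values sum to 392, so their maximum is at least ⌈392/18⌉ = 22.
Taking 4 copies of 21 and 14 copies of 22 gives exactly 392, so 22 is attained.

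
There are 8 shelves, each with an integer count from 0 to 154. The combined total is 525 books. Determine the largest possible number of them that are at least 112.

If k of the values are ≥ 112, the total is ≥ 112k + 0(8 − k).
Setting 112k + 0(8 − k) ≤ 525 gives 112k ≤ 525, so k ≤ 4.
k = 4 is achieved by 4 values at 112 and 4 at 0, total 448; add 77 to one value (staying below 112) to reach 525.

4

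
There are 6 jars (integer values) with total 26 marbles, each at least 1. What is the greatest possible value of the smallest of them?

4

The average is 26/6 < 5, so some value is ≤ 4.
Equality holds with 4 values of 4 and 2 values of 5.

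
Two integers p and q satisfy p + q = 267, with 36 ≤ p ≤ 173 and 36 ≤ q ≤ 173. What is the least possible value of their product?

16262

pq = p(267 − p) is concave in p, so over [94, 173] it is minimized at an endpoint.
The extreme feasible split is p = 94, q = 173, giving pq = 16262.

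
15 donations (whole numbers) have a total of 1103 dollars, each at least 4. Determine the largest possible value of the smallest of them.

If every one of the 15 were at least 74, the total would be at least 15 × 74 = 1110 > 1103.
Achievable: 7 of them at 73 and 8 at 74 total 1103.

73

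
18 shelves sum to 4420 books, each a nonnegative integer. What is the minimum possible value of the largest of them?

If every one of the 18 were at most 245, the total would be at most 18 × 245 = 4410 < 4420.
Achievable: 10 of them at 246 and 8 at 245 total 4420.

246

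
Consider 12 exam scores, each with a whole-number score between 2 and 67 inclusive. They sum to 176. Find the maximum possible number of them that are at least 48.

With k values at 48 or above and the rest at least 2, the sum is at least 24 + 46k.
Since the sum is 176, we need 46k ≤ 152, i.e. k ≤ 3.
k = 3 is achieved by 3 values at 48 and 9 at 2, total 162; add 14 to one value (staying below 48) to reach 176.

3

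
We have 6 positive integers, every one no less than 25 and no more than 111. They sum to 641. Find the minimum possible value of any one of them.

86

To make one integer as small as possible, make the other 5 as large as possible.
The other 5 contribute at most 5 × 111 = 555, leaving at least 641 − 555 = 86.
Since 86 ≥ 25, this is achievable: one at 86 and 5 at 111.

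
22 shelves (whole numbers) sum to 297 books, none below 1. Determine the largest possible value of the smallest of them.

13

The average is 297/22 < 14, so some value is ≤ 13.
Achievable: 11 of them at 13 and 11 at 14 total 297.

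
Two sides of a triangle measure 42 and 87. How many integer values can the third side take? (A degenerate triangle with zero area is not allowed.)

The triangle inequality gives |42 − 87| < c < 42 + 87, i.e. 45 < c < 129.
So c can be any integer from 46 to 128: 83 values.

83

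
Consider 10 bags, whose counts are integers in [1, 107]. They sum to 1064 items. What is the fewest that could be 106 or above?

If only k of them are at least 106, the other 10 − k are at most 105, so the total is at most k·107 + (10 − k)·105.
This must reach 1064, so k·107 + (10 − k)·105 ≥ 1064, giving k ≥ 7.
Exactly 7 works: 7 values at 107 and 3 at 105 total 1064.

7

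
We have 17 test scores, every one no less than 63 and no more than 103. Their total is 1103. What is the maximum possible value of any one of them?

Maximizing one value means minimizing the remaining 16.
The other 16 contribute at least 16 × 63 = 1008, leaving at most 1103 − 1008 = 95.
Since 95 ≤ 103, this is achievable: one at 95 and 16 at 63.

95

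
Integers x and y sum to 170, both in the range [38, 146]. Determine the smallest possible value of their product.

For a fixed sum, xy is smallest when x and y are as far apart as possible.
At the endpoint x = 38, y = 170 − 38 = 132, so xy = 38 × 132 = 5016.

5016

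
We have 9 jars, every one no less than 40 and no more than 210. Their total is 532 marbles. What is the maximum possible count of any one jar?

210

To make one jar as large as possible, make the other 8 as small as possible.
The other 8 contribute at least 8 × 40 = 320, leaving at most 532 − 320 = 212.
But each jar is capped at 210, so the maximum is 210.
Achievable: one at 210 and the other 8 totalling 322, which fits since 8 × 40 ≤ 322 ≤ 8 × 210.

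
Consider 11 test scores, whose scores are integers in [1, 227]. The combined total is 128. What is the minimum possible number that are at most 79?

10

Let j be the number exceeding 79. Then the total is ≥ 80·j + 1·(11 − j) = 11 + 79j.
So 79j ≤ 117 and j ≤ 1; hence at least 11 − 1 = 10 are ≤ 79.
Exactly 10 works: 10 values at 1 and 1 at 80 total 90; raise one of the low values by 38 (still ≤ 79) to hit 128.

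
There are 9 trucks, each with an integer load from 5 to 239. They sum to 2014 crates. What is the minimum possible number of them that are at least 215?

Each value short of 215 is at most 214, costing at least 239 − 214 = 25 against the maximum total of 2151.
We can afford to lose at most 2151 − 2014 = 137, so at most ⌊137/25⌋ = 5 fall short, and at least 4 are ≥ 215.
Exactly 4 works: 4 values at 239 and 5 at 214 total 2026; lower one of the high values by 12 (still ≥ 215) to hit 2014.

4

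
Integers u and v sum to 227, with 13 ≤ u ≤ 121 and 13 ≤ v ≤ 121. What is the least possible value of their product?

12826

For a fixed sum, uv is smallest when u and v are as far apart as possible.
The extreme feasible split is u = 106, v = 121, giving uv = 12826.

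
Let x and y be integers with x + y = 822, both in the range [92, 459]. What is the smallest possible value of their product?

Since x + y is fixed, pushing one of them to its bound minimizes the product.
The extreme feasible split is x = 363, y = 459, giving xy = 166617.

166617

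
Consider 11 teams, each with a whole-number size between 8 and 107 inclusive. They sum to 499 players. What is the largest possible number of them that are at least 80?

5

If k of the values are ≥ 80, the total is ≥ 80k + 8(11 − k).
Setting 80k + 8(11 − k) ≤ 499 gives 72k ≤ 411, so k ≤ 5.
k = 5 is achieved by 5 values at 80 and 6 at 8, total 448; add 51 to one value (staying below 80) to reach 499.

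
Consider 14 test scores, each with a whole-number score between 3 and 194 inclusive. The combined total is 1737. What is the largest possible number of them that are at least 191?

9

Suppose k of them are at least 191. Those contribute at least 191 each and the other 14 − k at least 3 each.
So the total is at least 191k + 3(14 − k) = 42 + 188k. This must be ≤ 1737, giving k ≤ 9.
k = 9 is achieved by 9 values at 191 and 5 at 3, total 1734; add 3 to one value (staying below 191) to reach 1737.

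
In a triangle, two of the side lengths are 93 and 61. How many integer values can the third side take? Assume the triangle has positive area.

121

The triangle inequality gives |93 − 61| < c < 93 + 61, i.e. 32 < c < 154.
So c can be any integer from 33 to 153: 121 values.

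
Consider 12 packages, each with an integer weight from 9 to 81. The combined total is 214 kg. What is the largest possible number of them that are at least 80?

With k values at 80 or above and the rest at least 9, the sum is at least 108 + 71k.
Since the sum is 214, we need 71k ≤ 106, i.e. k ≤ 1.
k = 1 is achieved by 1 value at 80 and 11 at 9, total 179; add 35 to one value (staying below 80) to reach 214.

1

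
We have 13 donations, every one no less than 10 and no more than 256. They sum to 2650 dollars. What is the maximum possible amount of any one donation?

To make one donation as large as possible, make the other 12 as small as possible.
The other 12 contribute at least 12 × 10 = 120, leaving at most 2650 − 120 = 2530.
But each donation is capped at 256, so the maximum is 256.
Achievable: one at 256 and the other 12 totalling 2394, which fits since 12 × 10 ≤ 2394 ≤ 12 × 256.

256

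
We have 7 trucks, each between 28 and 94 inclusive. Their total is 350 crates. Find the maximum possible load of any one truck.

To make one truck as large as possible, make the other 6 as small as possible.
The other 6 contribute at least 6 × 28 = 168, leaving at most 350 − 168 = 182.
But each truck is capped at 94, so the maximum is 94.
Achievable: one at 94 and the other 6 totalling 256, which fits since 6 × 28 ≤ 256 ≤ 6 × 94.

94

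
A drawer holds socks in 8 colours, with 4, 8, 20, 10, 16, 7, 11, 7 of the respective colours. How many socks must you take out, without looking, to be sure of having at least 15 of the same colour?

In the worst case you take as many as possible of each colour without reaching 15: 4 + 8 + 14 + 10 + 14 + 7 + 11 + 7 = 75.
The next one must give 15 of some colour, so 75 + 1 = 76.

76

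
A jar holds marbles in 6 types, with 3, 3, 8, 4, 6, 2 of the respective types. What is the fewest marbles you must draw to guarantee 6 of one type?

23

In the worst case you take as many as possible of each type without reaching 6: 3 + 3 + 5 + 4 + 5 + 2 = 22.
The next one must give 6 of some type, so 22 + 1 = 23.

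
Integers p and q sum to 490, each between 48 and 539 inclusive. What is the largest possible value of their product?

With p + q fixed, pq peaks when the two are closest together.
Taking p = 245 and q = 245 (both in [48, 539]) gives pq = 60025.

60025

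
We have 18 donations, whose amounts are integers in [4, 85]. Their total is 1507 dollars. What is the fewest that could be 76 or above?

Suppose at most 18 − j of them reach 76; then j values are ≤ 75 and the rest ≤ 85.
The total is then ≤ 75·j + 85·(18 − j) = 1530 − 10j. For this to be ≥ 1507 we need j ≤ 2, so at least 18 − 2 = 16 must reach 76.
Exactly 16 works: 16 values at 85 and 2 at 75 total 1510; lower one of the high values by 3 (still ≥ 76) to hit 1507.

16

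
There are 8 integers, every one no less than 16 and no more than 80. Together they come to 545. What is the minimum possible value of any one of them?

Minimizing one value means maximizing the remaining 7.
The other 7 can take up 7 × 80 = 560 ≥ 545 − 16, so one integer can sit at its floor of 16.
Achievable: one at 16 and the other 7 totalling 529, which fits since 7 × 16 ≤ 529 ≤ 7 × 80.

16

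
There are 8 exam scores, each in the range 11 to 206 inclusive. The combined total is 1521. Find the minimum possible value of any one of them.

To make one score as small as possible, make the other 7 as large as possible.
The other 7 contribute at most 7 × 206 = 1442, leaving at least 1521 − 1442 = 79.
Since 79 ≥ 11, this is achievable: one at 79 and 7 at 206.

79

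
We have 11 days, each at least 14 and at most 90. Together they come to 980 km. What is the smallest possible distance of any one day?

80

Minimizing one value means maximizing the remaining 10.
The other 10 contribute at most 10 × 90 = 900, leaving at least 980 − 900 = 80.
Since 80 ≥ 14, this is achievable: one at 80 and 10 at 90.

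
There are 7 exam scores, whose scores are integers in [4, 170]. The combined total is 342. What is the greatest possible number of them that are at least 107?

Suppose k of them are at least 107. Those contribute at least 107 each and the other 7 − k at least 4 each.
So the total is at least 107k + 4(7 − k) = 28 + 103k. This must be ≤ 342, giving k ≤ 3.
k = 3 is achieved by 3 values at 107 and 4 at 4, total 337; add 5 to one value (staying below 107) to reach 342.

3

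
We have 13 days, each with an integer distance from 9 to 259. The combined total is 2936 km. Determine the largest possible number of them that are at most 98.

Each value at 98 or below falls at least 259 − 98 = 161 short of the ceiling 259.
The ceiling total is 13 × 259 = 3367, and we need 2936, so at most ⌊(3367 − 2936)/161⌋ = 2 can be that low.
k = 2 is achieved by 2 values at 98 and 11 at 259, total 3045; lower one of the 259's by 109 (still > 98) to reach 2936.

2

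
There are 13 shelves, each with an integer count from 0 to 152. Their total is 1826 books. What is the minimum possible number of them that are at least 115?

Suppose at most 13 − j of them reach 115; then j values are ≤ 114 and the rest ≤ 152.
The total is then ≤ 114·j + 152·(13 − j) = 1976 − 38j. For this to be ≥ 1826 we need j ≤ 3, so at least 13 − 3 = 10 must reach 115.
Exactly 10 works: 10 values at 152 and 3 at 114 total 1862; lower one of the high values by 36 (still ≥ 115) to hit 1826.

10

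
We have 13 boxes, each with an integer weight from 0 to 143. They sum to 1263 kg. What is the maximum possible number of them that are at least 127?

9

With k values at 127 or above and the rest at least 0, the sum is at least 0 + 127k.
Since the sum is 1263, we need 127k ≤ 1263, i.e. k ≤ 9.
k = 9 is achieved by 9 values at 127 and 4 at 0, total 1143; add 120 to one value (staying below 127) to reach 1263.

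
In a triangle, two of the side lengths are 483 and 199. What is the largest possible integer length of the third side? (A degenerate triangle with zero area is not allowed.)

681

The third side must be less than 483 + 199 = 682.
The largest integer below 682 is 681.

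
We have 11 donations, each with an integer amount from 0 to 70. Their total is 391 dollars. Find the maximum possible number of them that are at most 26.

Suppose k of them are at most 26. Those contribute at most 26 each and the rest at most 70 each.
So the total is at most 26k + 70(11 − k) = 770 − 44k. This must still be ≥ 391, so k ≤ 8.
k = 8 is achieved by 8 values at 26 and 3 at 70, total 418; lower one of the 70's by 27 (still > 26) to reach 391.

8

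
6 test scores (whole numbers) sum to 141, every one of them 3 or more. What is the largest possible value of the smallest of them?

23

The 6 values sum to 141, so their minimum is at most ⌊141/6⌋ = 23.
Equality holds with 3 values of 23 and 3 values of 24.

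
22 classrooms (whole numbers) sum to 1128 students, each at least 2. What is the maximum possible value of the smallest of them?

If every one of the 22 were at least 52, the total would be at least 22 × 52 = 1144 > 1128.
Equality holds with 16 values of 51 and 6 values of 52.

51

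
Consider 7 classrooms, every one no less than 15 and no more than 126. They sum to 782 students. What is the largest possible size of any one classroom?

Maximizing one value means minimizing the remaining 6.
The other 6 contribute at least 6 × 15 = 90, leaving at most 782 − 90 = 692.
But each classroom is capped at 126, so the maximum is 126.
Achievable: one at 126 and the other 6 totalling 656, which fits since 6 × 15 ≤ 656 ≤ 6 × 126.

126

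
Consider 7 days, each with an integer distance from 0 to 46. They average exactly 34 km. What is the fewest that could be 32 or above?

2

The total is 7 × 34 = 238.
Suppose at most 7 − j of them reach 32; then j values are ≤ 31 and the rest ≤ 46.
The total is then ≤ 31·j + 46·(7 − j) = 322 − 15j. For this to be ≥ 238 we need j ≤ 5, so at least 7 − 5 = 2 must reach 32.
Exactly 2 works: 2 values at 46 and 5 at 31 total 247; lower one of the high values by 9 (still ≥ 32) to hit 238.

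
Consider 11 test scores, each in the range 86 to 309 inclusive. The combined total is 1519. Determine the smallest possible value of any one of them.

86

To make one score as small as possible, make the other 10 as large as possible.
The other 10 can take up 10 × 309 = 3090 ≥ 1519 − 86, so one score can sit at its floor of 86.
Achievable: one at 86 and the other 10 totalling 1433, which fits since 10 × 86 ≤ 1433 ≤ 10 × 309.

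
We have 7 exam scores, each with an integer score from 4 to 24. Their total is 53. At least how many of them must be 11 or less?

4

If only k of them are at most 11, the other 7 − k are at least 12, so the total is at least (7 − k)·12 + k·4.
This is ≤ 53, so (7 − k)·12 + 4k ≤ 53, which gives k ≥ 4.
Exactly 4 works: 4 values at 4 and 3 at 12 total 52; raise one of the low values by 1 (still ≤ 11) to hit 53.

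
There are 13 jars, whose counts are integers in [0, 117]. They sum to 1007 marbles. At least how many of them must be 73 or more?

If only k of them are at least 73, the other 13 − k are at most 72, so the total is at most k·117 + (13 − k)·72.
This must reach 1007, so k·117 + (13 − k)·72 ≥ 1007, giving k ≥ 2.
Exactly 2 works: 2 values at 117 and 11 at 72 total 1026; lower one of the high values by 19 (still ≥ 73) to hit 1007.

2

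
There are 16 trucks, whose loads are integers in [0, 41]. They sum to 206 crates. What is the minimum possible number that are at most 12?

Each value above 12 is at least 13, contributing at least 13 − 0 = 13 above the floor 0.
The sum exceeds the floor total 0 by 206, so at most ⌊206/13⌋ = 15 exceed 12, and at least 1 are ≤ 12.
Exactly 1 works: 1 value at 0 and 15 at 13 total 195; raise one of the low values by 11 (still ≤ 12) to hit 206.

1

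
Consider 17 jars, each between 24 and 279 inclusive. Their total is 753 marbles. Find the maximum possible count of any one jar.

279

Maximizing one value means minimizing the remaining 16.
The other 16 contribute at least 16 × 24 = 384, leaving at most 753 − 384 = 369.
But each jar is capped at 279, so the maximum is 279.
Achievable: one at 279 and the other 16 totalling 474, which fits since 16 × 24 ≤ 474 ≤ 16 × 279.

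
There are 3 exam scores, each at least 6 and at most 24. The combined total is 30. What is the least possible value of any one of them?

6

To make one score as small as possible, make the other 2 as large as possible.
The other 2 can take up 2 × 24 = 48 ≥ 30 − 6, so one score can sit at its floor of 6.
Achievable: one at 6 and the other 2 totalling 24, which fits since 2 × 6 ≤ 24 ≤ 2 × 24.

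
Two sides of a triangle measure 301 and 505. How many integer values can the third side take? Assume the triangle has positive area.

The triangle inequality gives |301 − 505| < c < 301 + 505, i.e. 204 < c < 806.
So c can be any integer from 205 to 805: 601 values.

601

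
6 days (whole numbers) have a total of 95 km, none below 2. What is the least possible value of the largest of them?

16

If every one of the 6 were at most 15, the total would be at most 6 × 15 = 90 < 95.
Achievable: 5 of them at 16 and 1 at 15 total 95.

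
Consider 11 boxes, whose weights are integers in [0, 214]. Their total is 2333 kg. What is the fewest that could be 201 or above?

Suppose at most 11 − j of them reach 201; then j values are ≤ 200 and the rest ≤ 214.
The total is then ≤ 200·j + 214·(11 − j) = 2354 − 14j. For this to be ≥ 2333 we need j ≤ 1, so at least 11 − 1 = 10 must reach 201.
Exactly 10 works: 10 values at 214 and 1 at 200 total 2340; lower one of the high values by 7 (still ≥ 201) to hit 2333.

10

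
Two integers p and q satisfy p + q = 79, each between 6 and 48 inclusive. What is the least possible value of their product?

pq = p(79 − p) is concave in p, so over [31, 48] it is minimized at an endpoint.
At the endpoint p = 31, q = 79 − 31 = 48, so pq = 31 × 48 = 1488.

1488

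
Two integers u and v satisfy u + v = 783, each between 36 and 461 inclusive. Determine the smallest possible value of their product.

148442

uv = u(783 − u) is concave in u, so over [322, 461] it is minimized at an endpoint.
At the endpoint u = 322, v = 783 − 322 = 461, so uv = 322 × 461 = 148442.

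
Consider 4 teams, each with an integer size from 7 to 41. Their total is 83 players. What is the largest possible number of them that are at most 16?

Each value at 16 or below falls at least 41 − 16 = 25 short of the ceiling 41.
The ceiling total is 4 × 41 = 164, and we need 83, so at most ⌊(164 − 83)/25⌋ = 3 can be that low.
k = 3 is achieved by 3 values at 16 and 1 at 41, total 89; lower one of the 41's by 6 (still > 16) to reach 83.

3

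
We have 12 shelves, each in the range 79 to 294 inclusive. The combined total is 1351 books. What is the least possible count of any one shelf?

79

To make one shelf as small as possible, make the other 11 as large as possible.
The other 11 can take up 11 × 294 = 3234 ≥ 1351 − 79, so one shelf can sit at its floor of 79.
Achievable: one at 79 and the other 11 totalling 1272, which fits since 11 × 79 ≤ 1272 ≤ 11 × 294.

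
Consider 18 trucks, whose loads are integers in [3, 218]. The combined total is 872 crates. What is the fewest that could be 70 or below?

6

Let j be the number exceeding 70. Then the total is ≥ 71·j + 3·(18 − j) = 54 + 68j.
So 68j ≤ 818 and j ≤ 12; hence at least 18 − 12 = 6 are ≤ 70.
Exactly 6 works: 6 values at 3 and 12 at 71 total 870; raise one of the low values by 2 (still ≤ 70) to hit 872.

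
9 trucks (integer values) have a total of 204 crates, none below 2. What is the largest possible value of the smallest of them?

If every one of the 9 were at least 23, the total would be at least 9 × 23 = 207 > 204.
Achievable: 3 of them at 22 and 6 at 23 total 204.

22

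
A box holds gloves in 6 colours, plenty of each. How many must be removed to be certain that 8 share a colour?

You could draw 7 of every colour without reaching 8 of any — 42 in all.
One more forces 8 of some colour, so 42 + 1 = 43.

43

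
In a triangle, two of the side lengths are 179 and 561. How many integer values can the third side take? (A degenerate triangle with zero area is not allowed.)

The triangle inequality gives |179 − 561| < c < 179 + 561, i.e. 382 < c < 740.
So c can be any integer from 383 to 739: 357 values.

357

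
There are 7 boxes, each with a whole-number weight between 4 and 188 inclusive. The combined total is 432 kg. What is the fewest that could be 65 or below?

1

Let j be the number exceeding 65. Then the total is ≥ 66·j + 4·(7 − j) = 28 + 62j.
So 62j ≤ 404 and j ≤ 6; hence at least 7 − 6 = 1 are ≤ 65.
Exactly 1 works: 1 value at 4 and 6 at 66 total 400; raise one of the low values by 32 (still ≤ 65) to hit 432.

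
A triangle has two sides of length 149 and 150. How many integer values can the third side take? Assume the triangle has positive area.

297

The triangle inequality gives |149 − 150| < c < 149 + 150, i.e. 1 < c < 299.
So c can be any integer from 2 to 298: 297 values.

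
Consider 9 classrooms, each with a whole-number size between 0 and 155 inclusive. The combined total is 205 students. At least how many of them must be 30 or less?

Let j be the number exceeding 30. Then the total is ≥ 31·j + 0·(9 − j) = 0 + 31j.
So 31j ≤ 205 and j ≤ 6; hence at least 9 − 6 = 3 are ≤ 30.
Exactly 3 works: 3 values at 0 and 6 at 31 total 186; raise one of the low values by 19 (still ≤ 30) to hit 205.

3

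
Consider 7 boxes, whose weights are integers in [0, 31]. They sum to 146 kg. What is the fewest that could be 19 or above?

2

Each value short of 19 is at most 18, costing at least 31 − 18 = 13 against the maximum total of 217.
We can afford to lose at most 217 − 146 = 71, so at most ⌊71/13⌋ = 5 fall short, and at least 2 are ≥ 19.
Exactly 2 works: 2 values at 31 and 5 at 18 total 152; lower one of the high values by 6 (still ≥ 19) to hit 146.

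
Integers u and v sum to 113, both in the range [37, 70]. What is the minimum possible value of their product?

3010

Since u + v is fixed, pushing one of them to its bound minimizes the product.
At the endpoint u = 43, v = 113 − 43 = 70, so uv = 43 × 70 = 3010.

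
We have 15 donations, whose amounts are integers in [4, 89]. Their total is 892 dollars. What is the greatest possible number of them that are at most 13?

5

Suppose k of them are at most 13. Those contribute at most 13 each and the rest at most 89 each.
So the total is at most 13k + 89(15 − k) = 1335 − 76k. This must still be ≥ 892, so k ≤ 5.
k = 5 is achieved by 5 values at 13 and 10 at 89, total 955; lower one of the 89's by 63 (still > 13) to reach 892.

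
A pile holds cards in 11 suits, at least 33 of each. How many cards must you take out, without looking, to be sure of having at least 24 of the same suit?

254

You could draw 23 of every suit without reaching 24 of any — 253 in all.
One more forces 24 of some suit, so 253 + 1 = 254.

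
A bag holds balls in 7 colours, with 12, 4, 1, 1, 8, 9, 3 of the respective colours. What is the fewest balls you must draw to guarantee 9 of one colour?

34

In the worst case you take as many as possible of each colour without reaching 9: 8 + 4 + 1 + 1 + 8 + 8 + 3 = 33.
The next one must give 9 of some colour, so 33 + 1 = 34.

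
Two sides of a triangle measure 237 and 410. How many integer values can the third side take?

473

The triangle inequality gives |237 − 410| < c < 237 + 410, i.e. 173 < c < 647.
So c can be any integer from 174 to 646: 473 values.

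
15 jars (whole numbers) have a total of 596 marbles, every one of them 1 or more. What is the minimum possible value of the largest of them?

40

If every one of the 15 were at most 39, the total would be at most 15 × 39 = 585 < 596.
Equality holds with 11 values of 40 and 4 values of 39.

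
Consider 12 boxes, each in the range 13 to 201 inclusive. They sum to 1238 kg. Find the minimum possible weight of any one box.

13

To make one box as small as possible, make the other 11 as large as possible.
The other 11 can take up 11 × 201 = 2211 ≥ 1238 − 13, so one box can sit at its floor of 13.
Achievable: one at 13 and the other 11 totalling 1225, which fits since 11 × 13 ≤ 1225 ≤ 11 × 201.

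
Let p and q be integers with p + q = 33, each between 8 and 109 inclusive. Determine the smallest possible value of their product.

200

Since p + q is fixed, pushing one of them to its bound minimizes the product.
The extreme feasible split is p = 8, q = 25, giving pq = 200.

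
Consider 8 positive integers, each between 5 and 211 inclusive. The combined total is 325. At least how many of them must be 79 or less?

5

Each value above 79 is at least 80, contributing at least 80 − 5 = 75 above the floor 5.
The sum exceeds the floor total 40 by 285, so at most ⌊285/75⌋ = 3 exceed 79, and at least 5 are ≤ 79.
Exactly 5 works: 5 values at 5 and 3 at 80 total 265; raise one of the low values by 60 (still ≤ 79) to hit 325.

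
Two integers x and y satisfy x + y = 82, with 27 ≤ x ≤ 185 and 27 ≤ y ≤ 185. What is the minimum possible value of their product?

1485

Since x + y is fixed, pushing one of them to its bound minimizes the product.
At the endpoint x = 27, y = 82 − 27 = 55, so xy = 27 × 55 = 1485.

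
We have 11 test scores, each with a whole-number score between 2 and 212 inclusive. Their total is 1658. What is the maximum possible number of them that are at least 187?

Suppose k of them are at least 187. Those contribute at least 187 each and the other 11 − k at least 2 each.
So the total is at least 187k + 2(11 − k) = 22 + 185k. This must be ≤ 1658, giving k ≤ 8.
k = 8 is achieved by 8 values at 187 and 3 at 2, total 1502; add 156 to one value (staying below 187) to reach 1658.

8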